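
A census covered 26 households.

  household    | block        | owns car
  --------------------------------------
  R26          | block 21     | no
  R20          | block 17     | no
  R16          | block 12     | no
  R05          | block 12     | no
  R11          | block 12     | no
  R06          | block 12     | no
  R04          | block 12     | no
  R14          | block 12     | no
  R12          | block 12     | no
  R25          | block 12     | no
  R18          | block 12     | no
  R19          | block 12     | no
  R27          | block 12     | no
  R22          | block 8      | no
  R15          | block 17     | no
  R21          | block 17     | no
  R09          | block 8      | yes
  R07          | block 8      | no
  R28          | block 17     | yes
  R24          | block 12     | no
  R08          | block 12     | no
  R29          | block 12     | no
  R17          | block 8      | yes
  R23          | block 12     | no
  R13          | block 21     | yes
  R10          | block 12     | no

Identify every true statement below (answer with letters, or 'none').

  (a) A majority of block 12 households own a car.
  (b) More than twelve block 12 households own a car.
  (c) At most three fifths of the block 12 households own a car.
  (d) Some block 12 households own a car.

(c)

|A| = 16, |A ∩ B| = 0, |A ∖ B| = 16.
(a) |A ∩ B| > |A ∖ B|: fails.
(b) |A ∩ B| > 12: fails.
(c) |A ∩ B| / |A| ≤ 3/5: holds.
(d) A ∩ B ≠ ∅ (|A ∩ B| ≥ 1): fails.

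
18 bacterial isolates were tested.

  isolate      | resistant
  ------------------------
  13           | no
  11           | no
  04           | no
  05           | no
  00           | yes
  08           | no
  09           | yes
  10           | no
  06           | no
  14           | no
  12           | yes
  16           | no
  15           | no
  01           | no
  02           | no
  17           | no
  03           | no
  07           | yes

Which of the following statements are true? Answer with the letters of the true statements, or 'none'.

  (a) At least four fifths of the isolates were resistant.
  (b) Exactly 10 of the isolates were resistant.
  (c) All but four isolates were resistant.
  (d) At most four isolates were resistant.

(d)

|A| = 18, |A ∩ B| = 4, |A ∖ B| = 14.
(a) |A ∩ B| / |A| ≥ 4/5: fails.
(b) |A ∩ B| = 10: fails.
(c) |A ∖ B| = 4: fails.
(d) |A ∩ B| ≤ 4: holds.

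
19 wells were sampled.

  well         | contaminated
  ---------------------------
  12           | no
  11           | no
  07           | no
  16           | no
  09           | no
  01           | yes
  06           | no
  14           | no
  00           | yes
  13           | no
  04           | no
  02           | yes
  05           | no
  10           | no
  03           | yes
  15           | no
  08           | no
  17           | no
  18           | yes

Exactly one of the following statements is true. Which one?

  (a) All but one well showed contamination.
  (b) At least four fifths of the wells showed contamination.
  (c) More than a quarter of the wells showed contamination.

(c)

|A| = 19, |A ∩ B| = 5, |A ∖ B| = 14.
(a) requires |A ∖ B| = 1: false.
(b) requires |A ∩ B| / |A| ≥ 4/5: false.
(c) requires |A ∩ B| / |A| > 1/4: true.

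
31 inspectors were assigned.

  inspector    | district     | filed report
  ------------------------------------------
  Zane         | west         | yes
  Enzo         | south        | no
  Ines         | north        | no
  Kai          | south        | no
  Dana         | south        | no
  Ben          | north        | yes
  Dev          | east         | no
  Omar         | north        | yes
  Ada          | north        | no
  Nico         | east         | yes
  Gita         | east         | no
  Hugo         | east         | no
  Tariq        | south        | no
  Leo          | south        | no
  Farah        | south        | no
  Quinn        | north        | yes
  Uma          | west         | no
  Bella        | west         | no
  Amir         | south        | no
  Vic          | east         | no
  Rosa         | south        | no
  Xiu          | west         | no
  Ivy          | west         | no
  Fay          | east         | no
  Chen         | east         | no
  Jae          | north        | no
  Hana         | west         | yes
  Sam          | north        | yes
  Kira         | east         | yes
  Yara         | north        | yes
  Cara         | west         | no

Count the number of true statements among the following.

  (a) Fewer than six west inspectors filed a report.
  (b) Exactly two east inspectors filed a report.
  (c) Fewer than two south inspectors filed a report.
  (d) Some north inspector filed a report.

(a) west: |A| = 7, |A ∩ B| = 2; needs |A ∩ B| < 6 — true.
(b) east: |A| = 8, |A ∩ B| = 2; needs |A ∩ B| = 2 — true.
(c) south: |A| = 8, |A ∩ B| = 0; needs |A ∩ B| < 2 — true.
(d) north: |A| = 8, |A ∩ B| = 5; needs A ∩ B ≠ ∅ (|A ∩ B| ≥ 1) — true.

4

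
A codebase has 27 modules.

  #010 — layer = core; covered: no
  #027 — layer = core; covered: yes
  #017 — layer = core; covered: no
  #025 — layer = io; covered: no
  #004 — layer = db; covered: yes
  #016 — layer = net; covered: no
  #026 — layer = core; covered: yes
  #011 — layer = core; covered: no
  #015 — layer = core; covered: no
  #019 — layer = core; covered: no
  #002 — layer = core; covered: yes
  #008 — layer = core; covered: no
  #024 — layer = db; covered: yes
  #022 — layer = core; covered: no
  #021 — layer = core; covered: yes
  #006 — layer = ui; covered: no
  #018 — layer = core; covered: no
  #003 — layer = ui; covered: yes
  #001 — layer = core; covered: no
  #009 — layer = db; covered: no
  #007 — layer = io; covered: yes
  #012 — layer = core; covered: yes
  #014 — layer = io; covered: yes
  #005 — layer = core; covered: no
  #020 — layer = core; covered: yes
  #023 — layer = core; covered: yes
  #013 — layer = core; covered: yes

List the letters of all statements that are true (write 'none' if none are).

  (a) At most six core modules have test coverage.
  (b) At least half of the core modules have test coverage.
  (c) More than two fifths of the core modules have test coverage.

(c)

|A| = 18, |A ∩ B| = 8, |A ∖ B| = 10.
(a) |A ∩ B| ≤ 6: fails.
(b) |A ∩ B| ≥ |A ∖ B|: fails.
(c) |A ∩ B| / |A| > 2/5: holds.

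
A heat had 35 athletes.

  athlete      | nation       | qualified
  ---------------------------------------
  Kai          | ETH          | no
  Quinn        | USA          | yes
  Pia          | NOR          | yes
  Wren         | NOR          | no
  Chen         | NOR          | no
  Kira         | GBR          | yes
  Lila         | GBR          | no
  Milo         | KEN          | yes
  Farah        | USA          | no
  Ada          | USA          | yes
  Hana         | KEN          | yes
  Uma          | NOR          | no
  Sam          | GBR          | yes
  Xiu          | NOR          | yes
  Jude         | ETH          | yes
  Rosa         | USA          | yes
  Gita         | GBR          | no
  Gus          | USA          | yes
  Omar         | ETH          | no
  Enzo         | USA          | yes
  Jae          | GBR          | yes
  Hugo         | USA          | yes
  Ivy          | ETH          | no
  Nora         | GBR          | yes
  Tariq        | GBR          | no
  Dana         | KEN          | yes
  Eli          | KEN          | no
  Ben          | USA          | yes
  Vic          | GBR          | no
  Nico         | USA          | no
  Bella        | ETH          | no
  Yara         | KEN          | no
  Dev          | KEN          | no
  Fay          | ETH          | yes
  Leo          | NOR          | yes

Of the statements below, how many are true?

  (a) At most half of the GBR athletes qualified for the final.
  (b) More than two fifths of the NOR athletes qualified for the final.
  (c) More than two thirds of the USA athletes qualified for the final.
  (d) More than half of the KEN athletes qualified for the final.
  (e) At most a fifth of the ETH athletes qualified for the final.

(a) GBR: |A| = 8, |A ∩ B| = 4; needs |A ∩ B| ≤ |A ∖ B| — true.
(b) NOR: |A| = 6, |A ∩ B| = 3; needs |A ∩ B| / |A| > 2/5 — true.
(c) USA: |A| = 9, |A ∩ B| = 7; needs |A ∩ B| / |A| > 2/3 — true.
(d) KEN: |A| = 6, |A ∩ B| = 3; needs |A ∩ B| > |A ∖ B| — false.
(e) ETH: |A| = 6, |A ∩ B| = 2; needs |A ∩ B| / |A| ≤ 1/5 — false.

3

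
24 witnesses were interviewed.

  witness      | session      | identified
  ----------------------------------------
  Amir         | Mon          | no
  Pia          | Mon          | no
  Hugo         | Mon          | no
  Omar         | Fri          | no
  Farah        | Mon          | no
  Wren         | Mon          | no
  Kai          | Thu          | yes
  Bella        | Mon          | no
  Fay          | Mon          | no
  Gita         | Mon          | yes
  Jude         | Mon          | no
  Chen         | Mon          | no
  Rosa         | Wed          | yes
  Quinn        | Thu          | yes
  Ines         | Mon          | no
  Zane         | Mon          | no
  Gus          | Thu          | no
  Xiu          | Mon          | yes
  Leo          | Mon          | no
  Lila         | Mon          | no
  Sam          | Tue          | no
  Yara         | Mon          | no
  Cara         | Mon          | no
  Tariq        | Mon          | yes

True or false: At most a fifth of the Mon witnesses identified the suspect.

'At most a fifth of the Mon witnesses identified the suspect' holds iff |A ∩ B| / |A| ≤ 1/5.
|A| = 18, |A ∩ B| = 3, |A ∖ B| = 15.
|A ∩ B|/|A| = 3/18, so the statement is true.

True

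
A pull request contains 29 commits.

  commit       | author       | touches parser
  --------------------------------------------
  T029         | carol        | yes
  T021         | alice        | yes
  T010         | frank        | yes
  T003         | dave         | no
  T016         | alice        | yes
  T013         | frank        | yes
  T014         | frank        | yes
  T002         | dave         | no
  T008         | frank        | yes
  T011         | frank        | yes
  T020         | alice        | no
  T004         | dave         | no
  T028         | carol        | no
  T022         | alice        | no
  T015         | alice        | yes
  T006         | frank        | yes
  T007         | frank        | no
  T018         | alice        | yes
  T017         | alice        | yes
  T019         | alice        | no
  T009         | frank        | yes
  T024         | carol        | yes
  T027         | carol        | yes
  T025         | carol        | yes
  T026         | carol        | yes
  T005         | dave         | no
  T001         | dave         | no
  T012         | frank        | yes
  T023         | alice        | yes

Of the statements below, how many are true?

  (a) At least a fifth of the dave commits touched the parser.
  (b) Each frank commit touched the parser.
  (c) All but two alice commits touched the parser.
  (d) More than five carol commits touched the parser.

(a) dave: |A| = 5, |A ∩ B| = 0; needs |A ∩ B| / |A| ≥ 1/5 — false.
(b) frank: |A| = 9, |A ∩ B| = 8; needs A ⊆ B, i.e. every element of A is in B (|A ∖ B| = 0) — false.
(c) alice: |A| = 9, |A ∩ B| = 6; needs |A ∖ B| = 2 — false.
(d) carol: |A| = 6, |A ∩ B| = 5; needs |A ∩ B| > 5 — false.

0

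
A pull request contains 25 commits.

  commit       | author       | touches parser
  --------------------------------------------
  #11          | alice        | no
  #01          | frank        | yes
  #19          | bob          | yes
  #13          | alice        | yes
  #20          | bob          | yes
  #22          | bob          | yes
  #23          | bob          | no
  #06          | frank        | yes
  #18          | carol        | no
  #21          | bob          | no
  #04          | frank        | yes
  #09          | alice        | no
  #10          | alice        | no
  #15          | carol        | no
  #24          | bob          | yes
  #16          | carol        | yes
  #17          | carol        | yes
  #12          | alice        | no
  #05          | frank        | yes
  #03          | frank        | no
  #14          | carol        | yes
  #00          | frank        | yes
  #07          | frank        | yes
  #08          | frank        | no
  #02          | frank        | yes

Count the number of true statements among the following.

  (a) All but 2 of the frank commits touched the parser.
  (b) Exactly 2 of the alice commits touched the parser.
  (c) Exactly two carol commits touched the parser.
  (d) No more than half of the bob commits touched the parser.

(a) frank: |A| = 9, |A ∩ B| = 7; needs |A ∖ B| = 2 — true.
(b) alice: |A| = 5, |A ∩ B| = 1; needs |A ∩ B| = 2 — false.
(c) carol: |A| = 5, |A ∩ B| = 3; needs |A ∩ B| = 2 — false.
(d) bob: |A| = 6, |A ∩ B| = 4; needs |A ∩ B| ≤ |A ∖ B| — false.

1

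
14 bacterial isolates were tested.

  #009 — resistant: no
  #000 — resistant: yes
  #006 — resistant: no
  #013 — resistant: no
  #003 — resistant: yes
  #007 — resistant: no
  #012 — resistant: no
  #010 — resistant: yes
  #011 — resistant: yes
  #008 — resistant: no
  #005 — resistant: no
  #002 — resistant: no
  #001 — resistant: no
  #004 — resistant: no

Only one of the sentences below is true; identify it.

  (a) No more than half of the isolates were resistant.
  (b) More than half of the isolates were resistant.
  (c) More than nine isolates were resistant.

(a)

|A| = 14, |A ∩ B| = 4, |A ∖ B| = 10.
(a) requires |A ∩ B| ≤ |A ∖ B|: true.
(b) requires |A ∩ B| > |A ∖ B|: false.
(c) requires |A ∩ B| > 9: false.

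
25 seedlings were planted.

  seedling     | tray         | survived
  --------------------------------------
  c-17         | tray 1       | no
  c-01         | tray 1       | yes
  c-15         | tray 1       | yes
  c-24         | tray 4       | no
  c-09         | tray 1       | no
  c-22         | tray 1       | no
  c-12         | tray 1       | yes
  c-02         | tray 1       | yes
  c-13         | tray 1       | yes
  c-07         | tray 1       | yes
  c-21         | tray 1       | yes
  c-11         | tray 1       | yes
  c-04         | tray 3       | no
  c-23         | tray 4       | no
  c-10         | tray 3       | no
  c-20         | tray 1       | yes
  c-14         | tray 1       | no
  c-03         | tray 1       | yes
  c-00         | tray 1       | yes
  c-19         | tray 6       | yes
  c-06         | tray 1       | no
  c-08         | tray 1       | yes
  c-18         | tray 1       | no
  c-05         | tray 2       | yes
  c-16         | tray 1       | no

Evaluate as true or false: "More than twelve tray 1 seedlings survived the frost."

False

Truth condition: |A ∩ B| > 12.
|A| = 19, |A ∩ B| = 12, |A ∖ B| = 7.
|A ∩ B| = 12, so the statement is false.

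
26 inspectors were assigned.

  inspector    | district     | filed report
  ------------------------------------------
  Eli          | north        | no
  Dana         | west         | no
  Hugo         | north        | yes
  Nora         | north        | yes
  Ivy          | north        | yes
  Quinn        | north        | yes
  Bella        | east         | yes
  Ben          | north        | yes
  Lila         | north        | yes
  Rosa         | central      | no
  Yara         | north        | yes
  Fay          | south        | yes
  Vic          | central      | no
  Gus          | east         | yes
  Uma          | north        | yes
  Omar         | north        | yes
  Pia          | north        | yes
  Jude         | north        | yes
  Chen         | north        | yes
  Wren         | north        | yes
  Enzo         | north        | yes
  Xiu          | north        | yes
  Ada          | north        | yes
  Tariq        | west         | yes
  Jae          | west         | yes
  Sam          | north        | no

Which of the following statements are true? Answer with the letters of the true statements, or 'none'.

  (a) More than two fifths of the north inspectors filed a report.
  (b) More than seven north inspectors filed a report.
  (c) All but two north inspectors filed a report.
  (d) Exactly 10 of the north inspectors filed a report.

|A| = 18, |A ∩ B| = 16, |A ∖ B| = 2.
(a) |A ∩ B| / |A| > 2/5: holds.
(b) |A ∩ B| > 7: holds.
(c) |A ∖ B| = 2: holds.
(d) |A ∩ B| = 10: fails.

(a), (b), (c)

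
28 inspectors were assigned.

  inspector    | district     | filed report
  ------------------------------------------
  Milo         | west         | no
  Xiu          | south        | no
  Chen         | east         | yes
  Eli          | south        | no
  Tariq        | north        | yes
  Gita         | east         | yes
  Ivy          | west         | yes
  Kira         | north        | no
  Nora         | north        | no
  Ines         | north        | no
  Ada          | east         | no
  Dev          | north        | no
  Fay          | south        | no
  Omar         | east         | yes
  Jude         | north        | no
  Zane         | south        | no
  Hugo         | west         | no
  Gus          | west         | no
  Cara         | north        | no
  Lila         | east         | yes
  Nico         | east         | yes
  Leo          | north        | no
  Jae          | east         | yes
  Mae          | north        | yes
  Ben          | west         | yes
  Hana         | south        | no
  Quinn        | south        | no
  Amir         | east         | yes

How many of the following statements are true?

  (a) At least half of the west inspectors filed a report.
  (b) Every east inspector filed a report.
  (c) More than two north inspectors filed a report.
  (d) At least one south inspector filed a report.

0

(a) west: |A| = 5, |A ∩ B| = 2; needs |A ∩ B| ≥ |A ∖ B| — false.
(b) east: |A| = 8, |A ∩ B| = 7; needs A ⊆ B, i.e. every element of A is in B (|A ∖ B| = 0) — false.
(c) north: |A| = 9, |A ∩ B| = 2; needs |A ∩ B| > 2 — false.
(d) south: |A| = 6, |A ∩ B| = 0; needs A ∩ B ≠ ∅ (|A ∩ B| ≥ 1) — false.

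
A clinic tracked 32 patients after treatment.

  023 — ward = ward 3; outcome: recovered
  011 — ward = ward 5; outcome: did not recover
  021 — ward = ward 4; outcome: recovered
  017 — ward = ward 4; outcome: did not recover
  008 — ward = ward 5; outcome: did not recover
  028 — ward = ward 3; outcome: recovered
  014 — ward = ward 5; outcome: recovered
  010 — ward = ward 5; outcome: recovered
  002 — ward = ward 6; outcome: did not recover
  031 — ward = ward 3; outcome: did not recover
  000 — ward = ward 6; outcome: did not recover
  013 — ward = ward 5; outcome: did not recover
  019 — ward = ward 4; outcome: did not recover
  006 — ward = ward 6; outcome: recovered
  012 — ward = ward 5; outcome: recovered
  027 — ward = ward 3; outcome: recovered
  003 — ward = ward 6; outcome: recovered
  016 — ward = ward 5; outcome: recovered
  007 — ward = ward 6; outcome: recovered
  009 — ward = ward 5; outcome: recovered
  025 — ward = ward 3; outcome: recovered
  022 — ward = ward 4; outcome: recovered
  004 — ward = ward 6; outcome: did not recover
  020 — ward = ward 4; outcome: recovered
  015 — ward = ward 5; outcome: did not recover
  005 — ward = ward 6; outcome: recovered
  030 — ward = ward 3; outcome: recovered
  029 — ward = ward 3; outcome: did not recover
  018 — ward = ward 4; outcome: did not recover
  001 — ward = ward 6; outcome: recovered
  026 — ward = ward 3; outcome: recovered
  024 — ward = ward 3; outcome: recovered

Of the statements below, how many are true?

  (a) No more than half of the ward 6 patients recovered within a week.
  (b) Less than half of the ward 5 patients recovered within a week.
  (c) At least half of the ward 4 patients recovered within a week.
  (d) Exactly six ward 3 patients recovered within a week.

1

(a) ward 6: |A| = 8, |A ∩ B| = 5; needs |A ∩ B| ≤ |A ∖ B| — false.
(b) ward 5: |A| = 9, |A ∩ B| = 5; needs |A ∩ B| < |A ∖ B| — false.
(c) ward 4: |A| = 6, |A ∩ B| = 3; needs |A ∩ B| ≥ |A ∖ B| — true.
(d) ward 3: |A| = 9, |A ∩ B| = 7; needs |A ∩ B| = 6 — false.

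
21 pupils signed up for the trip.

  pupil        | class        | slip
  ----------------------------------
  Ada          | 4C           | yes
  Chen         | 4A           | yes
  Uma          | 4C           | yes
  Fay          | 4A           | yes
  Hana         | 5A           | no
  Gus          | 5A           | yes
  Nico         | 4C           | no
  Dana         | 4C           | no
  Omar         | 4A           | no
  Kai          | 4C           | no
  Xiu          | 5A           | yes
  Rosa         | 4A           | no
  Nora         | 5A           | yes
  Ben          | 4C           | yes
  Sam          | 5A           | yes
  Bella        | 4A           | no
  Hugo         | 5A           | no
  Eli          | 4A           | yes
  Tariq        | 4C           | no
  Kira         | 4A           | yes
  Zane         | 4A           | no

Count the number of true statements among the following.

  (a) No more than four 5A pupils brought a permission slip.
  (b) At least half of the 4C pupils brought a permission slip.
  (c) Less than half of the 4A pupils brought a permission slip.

1

(a) 5A: |A| = 6, |A ∩ B| = 4; needs |A ∩ B| ≤ 4 — true.
(b) 4C: |A| = 7, |A ∩ B| = 3; needs |A ∩ B| ≥ |A ∖ B| — false.
(c) 4A: |A| = 8, |A ∩ B| = 4; needs |A ∩ B| < |A ∖ B| — false.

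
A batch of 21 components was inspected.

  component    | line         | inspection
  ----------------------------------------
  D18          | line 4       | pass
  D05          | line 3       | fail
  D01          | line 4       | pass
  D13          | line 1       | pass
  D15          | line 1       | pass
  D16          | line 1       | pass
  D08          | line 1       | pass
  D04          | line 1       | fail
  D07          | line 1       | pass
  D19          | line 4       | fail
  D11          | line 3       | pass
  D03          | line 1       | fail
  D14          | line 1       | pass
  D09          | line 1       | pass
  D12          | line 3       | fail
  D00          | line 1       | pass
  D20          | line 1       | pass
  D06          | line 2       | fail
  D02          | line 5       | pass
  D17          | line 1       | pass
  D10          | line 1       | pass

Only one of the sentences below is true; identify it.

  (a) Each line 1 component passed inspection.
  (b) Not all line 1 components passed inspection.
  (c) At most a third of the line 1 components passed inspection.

|A| = 13, |A ∩ B| = 11, |A ∖ B| = 2.
(a) requires A ⊆ B, i.e. every element of A is in B (|A ∖ B| = 0): false.
(b) requires A ⊄ B (|A ∖ B| ≥ 1): true.
(c) requires |A ∩ B| / |A| ≤ 1/3: false.

(b)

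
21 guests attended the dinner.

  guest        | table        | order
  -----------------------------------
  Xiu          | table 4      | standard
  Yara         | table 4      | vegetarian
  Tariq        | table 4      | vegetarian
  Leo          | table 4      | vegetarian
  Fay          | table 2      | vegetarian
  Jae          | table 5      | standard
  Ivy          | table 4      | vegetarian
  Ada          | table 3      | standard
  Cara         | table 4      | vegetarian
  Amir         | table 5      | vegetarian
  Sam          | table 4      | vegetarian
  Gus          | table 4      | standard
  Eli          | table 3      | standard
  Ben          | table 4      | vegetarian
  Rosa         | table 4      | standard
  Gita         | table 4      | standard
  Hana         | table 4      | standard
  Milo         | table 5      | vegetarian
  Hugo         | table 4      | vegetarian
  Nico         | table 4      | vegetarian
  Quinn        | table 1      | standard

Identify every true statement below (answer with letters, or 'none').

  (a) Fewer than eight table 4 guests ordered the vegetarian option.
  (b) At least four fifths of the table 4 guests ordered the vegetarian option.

none

|A| = 14, |A ∩ B| = 9, |A ∖ B| = 5.
(a) |A ∩ B| < 8: fails.
(b) |A ∩ B| / |A| ≥ 4/5: fails.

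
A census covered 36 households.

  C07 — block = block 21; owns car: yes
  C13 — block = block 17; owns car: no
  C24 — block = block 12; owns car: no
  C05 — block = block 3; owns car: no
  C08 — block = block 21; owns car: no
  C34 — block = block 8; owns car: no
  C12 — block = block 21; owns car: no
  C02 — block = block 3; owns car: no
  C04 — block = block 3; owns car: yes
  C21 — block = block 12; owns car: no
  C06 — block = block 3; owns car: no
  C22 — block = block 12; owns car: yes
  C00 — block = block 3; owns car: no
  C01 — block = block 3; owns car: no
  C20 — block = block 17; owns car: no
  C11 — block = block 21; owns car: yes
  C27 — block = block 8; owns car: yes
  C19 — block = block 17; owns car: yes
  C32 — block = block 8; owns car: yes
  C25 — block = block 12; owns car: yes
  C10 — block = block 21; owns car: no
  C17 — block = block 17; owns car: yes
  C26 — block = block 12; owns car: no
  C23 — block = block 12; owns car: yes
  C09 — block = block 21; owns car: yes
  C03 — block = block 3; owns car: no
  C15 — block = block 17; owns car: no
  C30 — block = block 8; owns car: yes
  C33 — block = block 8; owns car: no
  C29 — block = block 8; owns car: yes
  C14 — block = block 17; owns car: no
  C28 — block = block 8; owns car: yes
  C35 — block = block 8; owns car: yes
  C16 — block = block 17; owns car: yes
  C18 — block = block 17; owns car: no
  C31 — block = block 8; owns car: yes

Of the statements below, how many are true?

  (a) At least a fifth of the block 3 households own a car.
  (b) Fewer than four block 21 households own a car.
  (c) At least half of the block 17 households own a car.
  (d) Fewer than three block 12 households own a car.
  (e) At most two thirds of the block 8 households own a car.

(a) block 3: |A| = 7, |A ∩ B| = 1; needs |A ∩ B| / |A| ≥ 1/5 — false.
(b) block 21: |A| = 6, |A ∩ B| = 3; needs |A ∩ B| < 4 — true.
(c) block 17: |A| = 8, |A ∩ B| = 3; needs |A ∩ B| ≥ |A ∖ B| — false.
(d) block 12: |A| = 6, |A ∩ B| = 3; needs |A ∩ B| < 3 — false.
(e) block 8: |A| = 9, |A ∩ B| = 7; needs |A ∩ B| / |A| ≤ 2/3 — false.

1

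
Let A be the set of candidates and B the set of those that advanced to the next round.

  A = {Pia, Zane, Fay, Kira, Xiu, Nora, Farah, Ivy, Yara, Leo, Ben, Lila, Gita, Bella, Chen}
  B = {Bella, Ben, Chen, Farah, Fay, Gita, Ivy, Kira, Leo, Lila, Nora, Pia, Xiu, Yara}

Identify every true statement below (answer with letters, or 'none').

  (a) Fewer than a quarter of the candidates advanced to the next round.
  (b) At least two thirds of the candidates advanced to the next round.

(b)

|A| = 15, |A ∩ B| = 14, |A ∖ B| = 1.
(a) |A ∩ B| / |A| < 1/4: fails.
(b) |A ∩ B| / |A| ≥ 2/3: holds.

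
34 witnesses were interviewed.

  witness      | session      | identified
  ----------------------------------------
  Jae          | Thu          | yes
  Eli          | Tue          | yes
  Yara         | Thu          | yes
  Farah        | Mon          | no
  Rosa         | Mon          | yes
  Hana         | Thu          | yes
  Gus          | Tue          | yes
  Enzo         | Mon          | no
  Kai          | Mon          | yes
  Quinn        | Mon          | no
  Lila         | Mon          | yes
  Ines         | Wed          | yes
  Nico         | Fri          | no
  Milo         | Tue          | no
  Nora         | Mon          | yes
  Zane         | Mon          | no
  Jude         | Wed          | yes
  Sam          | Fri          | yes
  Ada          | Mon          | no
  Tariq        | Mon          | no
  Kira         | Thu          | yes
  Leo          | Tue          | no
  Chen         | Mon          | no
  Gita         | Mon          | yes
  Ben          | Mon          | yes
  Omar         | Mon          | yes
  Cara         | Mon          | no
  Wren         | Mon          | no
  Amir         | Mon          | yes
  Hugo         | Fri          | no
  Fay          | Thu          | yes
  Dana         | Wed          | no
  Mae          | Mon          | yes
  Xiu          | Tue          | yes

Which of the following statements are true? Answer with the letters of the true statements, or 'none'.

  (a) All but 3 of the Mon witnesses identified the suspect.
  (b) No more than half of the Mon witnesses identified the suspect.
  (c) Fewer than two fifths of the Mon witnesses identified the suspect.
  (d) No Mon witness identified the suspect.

|A| = 18, |A ∩ B| = 9, |A ∖ B| = 9.
(a) |A ∖ B| = 3: fails.
(b) |A ∩ B| ≤ |A ∖ B|: holds.
(c) |A ∩ B| / |A| < 2/5: fails.
(d) A ∩ B = ∅ (|A ∩ B| = 0): fails.

(b)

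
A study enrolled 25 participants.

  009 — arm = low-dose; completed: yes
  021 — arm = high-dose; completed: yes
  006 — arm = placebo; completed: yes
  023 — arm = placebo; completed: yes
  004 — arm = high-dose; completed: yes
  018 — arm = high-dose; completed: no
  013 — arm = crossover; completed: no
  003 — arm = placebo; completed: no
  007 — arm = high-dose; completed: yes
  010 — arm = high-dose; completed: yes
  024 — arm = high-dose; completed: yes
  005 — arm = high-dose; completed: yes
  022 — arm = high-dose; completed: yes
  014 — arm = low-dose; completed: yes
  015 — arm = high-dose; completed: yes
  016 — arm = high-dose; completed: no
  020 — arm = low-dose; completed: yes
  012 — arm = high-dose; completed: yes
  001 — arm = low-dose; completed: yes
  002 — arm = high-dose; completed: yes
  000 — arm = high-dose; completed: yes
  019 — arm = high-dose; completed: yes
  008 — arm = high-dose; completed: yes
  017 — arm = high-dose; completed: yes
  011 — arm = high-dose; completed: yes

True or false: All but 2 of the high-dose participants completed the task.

True

The determiner here denotes the relation: |A ∖ B| = 2.
|A| = 17, |A ∩ B| = 15, |A ∖ B| = 2.
|A ∖ B| = 2, so the statement is true.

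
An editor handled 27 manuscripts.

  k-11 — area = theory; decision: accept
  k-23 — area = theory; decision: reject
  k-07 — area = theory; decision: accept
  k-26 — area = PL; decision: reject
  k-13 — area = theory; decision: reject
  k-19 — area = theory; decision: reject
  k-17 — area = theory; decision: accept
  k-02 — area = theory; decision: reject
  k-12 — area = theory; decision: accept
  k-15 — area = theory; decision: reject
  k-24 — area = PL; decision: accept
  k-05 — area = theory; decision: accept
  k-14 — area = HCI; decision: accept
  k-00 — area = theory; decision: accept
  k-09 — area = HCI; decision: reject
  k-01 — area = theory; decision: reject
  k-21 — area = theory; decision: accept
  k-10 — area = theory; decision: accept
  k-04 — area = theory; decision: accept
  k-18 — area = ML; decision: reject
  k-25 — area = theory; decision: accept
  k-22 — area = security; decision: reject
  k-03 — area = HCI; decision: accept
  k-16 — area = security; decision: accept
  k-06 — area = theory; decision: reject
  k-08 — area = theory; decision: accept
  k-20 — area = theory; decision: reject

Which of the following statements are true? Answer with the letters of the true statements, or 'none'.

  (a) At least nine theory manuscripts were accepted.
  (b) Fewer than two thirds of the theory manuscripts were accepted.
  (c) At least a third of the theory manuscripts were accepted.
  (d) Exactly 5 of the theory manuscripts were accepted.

|A| = 19, |A ∩ B| = 11, |A ∖ B| = 8.
(a) |A ∩ B| ≥ 9: holds.
(b) |A ∩ B| / |A| < 2/3: holds.
(c) |A ∩ B| / |A| ≥ 1/3: holds.
(d) |A ∩ B| = 5: fails.

(a), (b), (c)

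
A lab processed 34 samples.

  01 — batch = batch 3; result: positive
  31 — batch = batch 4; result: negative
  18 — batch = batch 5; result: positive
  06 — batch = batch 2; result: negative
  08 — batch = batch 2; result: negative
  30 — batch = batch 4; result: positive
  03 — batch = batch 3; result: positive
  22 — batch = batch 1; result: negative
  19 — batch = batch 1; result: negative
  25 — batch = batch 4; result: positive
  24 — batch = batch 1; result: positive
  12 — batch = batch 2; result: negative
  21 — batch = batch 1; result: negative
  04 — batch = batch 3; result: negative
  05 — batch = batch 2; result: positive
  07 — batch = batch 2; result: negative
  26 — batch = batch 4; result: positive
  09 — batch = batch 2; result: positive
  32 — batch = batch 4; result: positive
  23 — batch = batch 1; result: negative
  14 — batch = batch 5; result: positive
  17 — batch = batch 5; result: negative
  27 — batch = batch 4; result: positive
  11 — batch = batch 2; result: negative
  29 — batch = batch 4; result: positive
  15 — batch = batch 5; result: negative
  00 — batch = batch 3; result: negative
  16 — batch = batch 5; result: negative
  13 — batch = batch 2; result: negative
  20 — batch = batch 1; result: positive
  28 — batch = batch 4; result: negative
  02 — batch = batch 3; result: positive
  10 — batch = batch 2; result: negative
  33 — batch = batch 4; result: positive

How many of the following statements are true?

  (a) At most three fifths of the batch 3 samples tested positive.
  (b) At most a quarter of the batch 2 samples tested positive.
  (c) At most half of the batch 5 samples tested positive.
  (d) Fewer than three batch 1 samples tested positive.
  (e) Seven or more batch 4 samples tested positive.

5

(a) batch 3: |A| = 5, |A ∩ B| = 3; needs |A ∩ B| / |A| ≤ 3/5 — true.
(b) batch 2: |A| = 9, |A ∩ B| = 2; needs |A ∩ B| / |A| ≤ 1/4 — true.
(c) batch 5: |A| = 5, |A ∩ B| = 2; needs |A ∩ B| ≤ |A ∖ B| — true.
(d) batch 1: |A| = 6, |A ∩ B| = 2; needs |A ∩ B| < 3 — true.
(e) batch 4: |A| = 9, |A ∩ B| = 7; needs |A ∩ B| ≥ 7 — true.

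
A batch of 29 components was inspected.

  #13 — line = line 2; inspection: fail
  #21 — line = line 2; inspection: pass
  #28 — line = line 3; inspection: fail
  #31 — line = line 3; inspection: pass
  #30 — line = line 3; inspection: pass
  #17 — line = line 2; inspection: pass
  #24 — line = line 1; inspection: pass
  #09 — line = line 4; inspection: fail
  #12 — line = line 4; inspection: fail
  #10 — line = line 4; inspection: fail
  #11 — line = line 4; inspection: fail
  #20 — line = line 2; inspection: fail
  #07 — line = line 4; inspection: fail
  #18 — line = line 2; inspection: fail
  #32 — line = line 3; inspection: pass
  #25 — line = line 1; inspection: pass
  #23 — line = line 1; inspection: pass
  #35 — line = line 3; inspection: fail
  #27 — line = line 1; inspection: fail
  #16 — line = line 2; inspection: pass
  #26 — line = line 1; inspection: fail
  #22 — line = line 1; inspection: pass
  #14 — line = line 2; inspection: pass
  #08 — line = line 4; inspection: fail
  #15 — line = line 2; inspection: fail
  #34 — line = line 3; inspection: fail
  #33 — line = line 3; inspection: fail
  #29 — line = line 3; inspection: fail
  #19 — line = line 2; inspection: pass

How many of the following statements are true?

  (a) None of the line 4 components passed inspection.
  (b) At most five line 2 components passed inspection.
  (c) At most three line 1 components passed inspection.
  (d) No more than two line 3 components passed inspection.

2

(a) line 4: |A| = 6, |A ∩ B| = 0; needs A ∩ B = ∅ (|A ∩ B| = 0) — true.
(b) line 2: |A| = 9, |A ∩ B| = 5; needs |A ∩ B| ≤ 5 — true.
(c) line 1: |A| = 6, |A ∩ B| = 4; needs |A ∩ B| ≤ 3 — false.
(d) line 3: |A| = 8, |A ∩ B| = 3; needs |A ∩ B| ≤ 2 — false.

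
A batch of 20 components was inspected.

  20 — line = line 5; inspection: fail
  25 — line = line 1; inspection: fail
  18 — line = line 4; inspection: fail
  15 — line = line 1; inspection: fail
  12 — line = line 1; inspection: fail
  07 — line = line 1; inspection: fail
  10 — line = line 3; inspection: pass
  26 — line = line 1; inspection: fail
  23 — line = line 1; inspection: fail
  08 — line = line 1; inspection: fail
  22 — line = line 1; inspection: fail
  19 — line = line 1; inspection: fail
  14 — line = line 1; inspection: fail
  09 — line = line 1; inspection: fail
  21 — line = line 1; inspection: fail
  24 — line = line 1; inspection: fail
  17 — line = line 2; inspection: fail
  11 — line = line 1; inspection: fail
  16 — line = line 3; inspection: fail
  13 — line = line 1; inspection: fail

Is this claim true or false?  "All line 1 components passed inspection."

False

Truth condition: A ⊆ B, i.e. every element of A is in B (|A ∖ B| = 0).
|A| = 15, |A ∩ B| = 0, |A ∖ B| = 15.
So the statement is false.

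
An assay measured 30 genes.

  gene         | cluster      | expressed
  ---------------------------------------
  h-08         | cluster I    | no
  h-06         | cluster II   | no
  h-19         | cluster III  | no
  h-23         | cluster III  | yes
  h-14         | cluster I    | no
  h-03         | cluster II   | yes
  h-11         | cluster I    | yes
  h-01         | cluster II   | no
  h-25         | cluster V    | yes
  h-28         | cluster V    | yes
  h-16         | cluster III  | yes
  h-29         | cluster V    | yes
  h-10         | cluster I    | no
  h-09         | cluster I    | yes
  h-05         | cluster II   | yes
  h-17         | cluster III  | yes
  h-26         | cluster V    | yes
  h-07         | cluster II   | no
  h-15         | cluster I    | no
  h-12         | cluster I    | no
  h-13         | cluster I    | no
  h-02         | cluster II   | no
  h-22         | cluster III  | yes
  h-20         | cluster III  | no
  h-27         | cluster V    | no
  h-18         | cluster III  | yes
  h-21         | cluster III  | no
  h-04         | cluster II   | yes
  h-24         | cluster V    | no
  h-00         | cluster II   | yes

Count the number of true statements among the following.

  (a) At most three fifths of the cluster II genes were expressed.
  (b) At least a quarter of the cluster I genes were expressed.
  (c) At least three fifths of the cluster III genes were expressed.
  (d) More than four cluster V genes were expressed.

(a) cluster II: |A| = 8, |A ∩ B| = 4; needs |A ∩ B| / |A| ≤ 3/5 — true.
(b) cluster I: |A| = 8, |A ∩ B| = 2; needs |A ∩ B| / |A| ≥ 1/4 — true.
(c) cluster III: |A| = 8, |A ∩ B| = 5; needs |A ∩ B| / |A| ≥ 3/5 — true.
(d) cluster V: |A| = 6, |A ∩ B| = 4; needs |A ∩ B| > 4 — false.

3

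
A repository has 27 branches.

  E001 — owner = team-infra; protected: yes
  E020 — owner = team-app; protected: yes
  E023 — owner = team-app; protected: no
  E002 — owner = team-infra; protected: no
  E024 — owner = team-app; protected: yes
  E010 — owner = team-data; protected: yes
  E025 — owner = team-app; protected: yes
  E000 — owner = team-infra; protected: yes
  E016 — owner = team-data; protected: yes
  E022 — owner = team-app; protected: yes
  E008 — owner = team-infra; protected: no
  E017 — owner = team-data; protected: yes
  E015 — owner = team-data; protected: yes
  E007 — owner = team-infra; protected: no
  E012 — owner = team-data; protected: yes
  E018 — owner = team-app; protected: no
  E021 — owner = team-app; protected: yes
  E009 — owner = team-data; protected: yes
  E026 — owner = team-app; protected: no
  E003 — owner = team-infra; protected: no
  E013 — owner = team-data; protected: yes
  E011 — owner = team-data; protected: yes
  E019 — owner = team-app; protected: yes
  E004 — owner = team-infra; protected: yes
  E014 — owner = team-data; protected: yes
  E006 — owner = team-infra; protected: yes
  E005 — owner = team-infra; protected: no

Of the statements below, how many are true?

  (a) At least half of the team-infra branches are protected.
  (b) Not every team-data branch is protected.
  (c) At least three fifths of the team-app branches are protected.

1

(a) team-infra: |A| = 9, |A ∩ B| = 4; needs |A ∩ B| ≥ |A ∖ B| — false.
(b) team-data: |A| = 9, |A ∩ B| = 9; needs A ⊄ B (|A ∖ B| ≥ 1) — false.
(c) team-app: |A| = 9, |A ∩ B| = 6; needs |A ∩ B| / |A| ≥ 3/5 — true.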